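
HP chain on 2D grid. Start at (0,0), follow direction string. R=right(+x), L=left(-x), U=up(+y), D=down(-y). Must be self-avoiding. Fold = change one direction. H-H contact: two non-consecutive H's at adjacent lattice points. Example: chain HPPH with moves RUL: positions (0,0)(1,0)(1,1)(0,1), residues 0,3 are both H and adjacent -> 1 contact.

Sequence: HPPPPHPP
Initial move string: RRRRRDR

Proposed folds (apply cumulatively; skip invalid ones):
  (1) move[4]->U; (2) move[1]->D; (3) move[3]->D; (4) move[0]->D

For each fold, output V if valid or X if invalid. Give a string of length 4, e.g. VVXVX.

Initial: RRRRRDR -> [(0, 0), (1, 0), (2, 0), (3, 0), (4, 0), (5, 0), (5, -1), (6, -1)]
Fold 1: move[4]->U => RRRRUDR INVALID (collision), skipped
Fold 2: move[1]->D => RDRRRDR VALID
Fold 3: move[3]->D => RDRDRDR VALID
Fold 4: move[0]->D => DDRDRDR VALID

Answer: XVVV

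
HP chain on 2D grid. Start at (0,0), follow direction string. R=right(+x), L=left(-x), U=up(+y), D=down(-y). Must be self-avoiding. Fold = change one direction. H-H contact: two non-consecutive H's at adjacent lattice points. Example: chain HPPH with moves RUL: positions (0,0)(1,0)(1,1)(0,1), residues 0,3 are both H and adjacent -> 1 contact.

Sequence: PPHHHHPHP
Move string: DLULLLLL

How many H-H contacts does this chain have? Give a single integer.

Answer: 0

Derivation:
Positions: [(0, 0), (0, -1), (-1, -1), (-1, 0), (-2, 0), (-3, 0), (-4, 0), (-5, 0), (-6, 0)]
No H-H contacts found.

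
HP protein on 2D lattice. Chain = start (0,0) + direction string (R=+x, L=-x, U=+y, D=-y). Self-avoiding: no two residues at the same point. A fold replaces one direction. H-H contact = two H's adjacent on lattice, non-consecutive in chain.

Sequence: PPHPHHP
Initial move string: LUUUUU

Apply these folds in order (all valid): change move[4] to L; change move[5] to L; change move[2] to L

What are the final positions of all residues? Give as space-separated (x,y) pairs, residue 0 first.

Answer: (0,0) (-1,0) (-1,1) (-2,1) (-2,2) (-3,2) (-4,2)

Derivation:
Initial moves: LUUUUU
Fold: move[4]->L => LUUULU (positions: [(0, 0), (-1, 0), (-1, 1), (-1, 2), (-1, 3), (-2, 3), (-2, 4)])
Fold: move[5]->L => LUUULL (positions: [(0, 0), (-1, 0), (-1, 1), (-1, 2), (-1, 3), (-2, 3), (-3, 3)])
Fold: move[2]->L => LULULL (positions: [(0, 0), (-1, 0), (-1, 1), (-2, 1), (-2, 2), (-3, 2), (-4, 2)])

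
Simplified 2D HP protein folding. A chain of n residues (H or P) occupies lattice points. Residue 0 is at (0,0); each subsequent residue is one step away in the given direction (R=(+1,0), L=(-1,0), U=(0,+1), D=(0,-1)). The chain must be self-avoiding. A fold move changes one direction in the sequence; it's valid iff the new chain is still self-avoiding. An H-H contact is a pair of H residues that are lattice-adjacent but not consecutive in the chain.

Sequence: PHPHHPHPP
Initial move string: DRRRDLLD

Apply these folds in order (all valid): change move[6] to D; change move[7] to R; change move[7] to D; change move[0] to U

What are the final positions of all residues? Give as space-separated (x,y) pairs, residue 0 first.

Answer: (0,0) (0,1) (1,1) (2,1) (3,1) (3,0) (2,0) (2,-1) (2,-2)

Derivation:
Initial moves: DRRRDLLD
Fold: move[6]->D => DRRRDLDD (positions: [(0, 0), (0, -1), (1, -1), (2, -1), (3, -1), (3, -2), (2, -2), (2, -3), (2, -4)])
Fold: move[7]->R => DRRRDLDR (positions: [(0, 0), (0, -1), (1, -1), (2, -1), (3, -1), (3, -2), (2, -2), (2, -3), (3, -3)])
Fold: move[7]->D => DRRRDLDD (positions: [(0, 0), (0, -1), (1, -1), (2, -1), (3, -1), (3, -2), (2, -2), (2, -3), (2, -4)])
Fold: move[0]->U => URRRDLDD (positions: [(0, 0), (0, 1), (1, 1), (2, 1), (3, 1), (3, 0), (2, 0), (2, -1), (2, -2)])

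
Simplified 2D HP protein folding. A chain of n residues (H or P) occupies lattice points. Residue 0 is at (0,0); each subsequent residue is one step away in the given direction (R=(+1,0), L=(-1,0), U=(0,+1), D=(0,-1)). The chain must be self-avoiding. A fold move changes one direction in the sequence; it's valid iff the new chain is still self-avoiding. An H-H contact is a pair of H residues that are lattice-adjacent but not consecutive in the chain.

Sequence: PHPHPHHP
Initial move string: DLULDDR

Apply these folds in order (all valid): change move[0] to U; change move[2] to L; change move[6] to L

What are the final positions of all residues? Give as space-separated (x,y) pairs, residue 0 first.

Initial moves: DLULDDR
Fold: move[0]->U => ULULDDR (positions: [(0, 0), (0, 1), (-1, 1), (-1, 2), (-2, 2), (-2, 1), (-2, 0), (-1, 0)])
Fold: move[2]->L => ULLLDDR (positions: [(0, 0), (0, 1), (-1, 1), (-2, 1), (-3, 1), (-3, 0), (-3, -1), (-2, -1)])
Fold: move[6]->L => ULLLDDL (positions: [(0, 0), (0, 1), (-1, 1), (-2, 1), (-3, 1), (-3, 0), (-3, -1), (-4, -1)])

Answer: (0,0) (0,1) (-1,1) (-2,1) (-3,1) (-3,0) (-3,-1) (-4,-1)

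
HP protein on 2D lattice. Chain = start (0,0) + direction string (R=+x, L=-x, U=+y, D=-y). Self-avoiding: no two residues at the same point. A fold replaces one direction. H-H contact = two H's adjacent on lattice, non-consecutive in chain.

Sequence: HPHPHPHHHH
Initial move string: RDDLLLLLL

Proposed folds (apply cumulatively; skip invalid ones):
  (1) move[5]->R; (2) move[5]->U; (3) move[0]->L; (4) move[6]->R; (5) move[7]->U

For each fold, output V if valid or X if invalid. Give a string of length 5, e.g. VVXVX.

Answer: XVVXV

Derivation:
Initial: RDDLLLLLL -> [(0, 0), (1, 0), (1, -1), (1, -2), (0, -2), (-1, -2), (-2, -2), (-3, -2), (-4, -2), (-5, -2)]
Fold 1: move[5]->R => RDDLLRLLL INVALID (collision), skipped
Fold 2: move[5]->U => RDDLLULLL VALID
Fold 3: move[0]->L => LDDLLULLL VALID
Fold 4: move[6]->R => LDDLLURLL INVALID (collision), skipped
Fold 5: move[7]->U => LDDLLULUL VALID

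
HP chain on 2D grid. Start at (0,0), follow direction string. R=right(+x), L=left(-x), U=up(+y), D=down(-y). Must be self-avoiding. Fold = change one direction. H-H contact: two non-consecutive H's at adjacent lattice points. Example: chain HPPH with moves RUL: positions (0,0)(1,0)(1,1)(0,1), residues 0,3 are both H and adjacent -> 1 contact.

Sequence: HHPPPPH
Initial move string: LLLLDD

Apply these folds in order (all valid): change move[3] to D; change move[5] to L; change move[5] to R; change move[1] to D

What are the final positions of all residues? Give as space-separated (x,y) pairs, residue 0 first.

Initial moves: LLLLDD
Fold: move[3]->D => LLLDDD (positions: [(0, 0), (-1, 0), (-2, 0), (-3, 0), (-3, -1), (-3, -2), (-3, -3)])
Fold: move[5]->L => LLLDDL (positions: [(0, 0), (-1, 0), (-2, 0), (-3, 0), (-3, -1), (-3, -2), (-4, -2)])
Fold: move[5]->R => LLLDDR (positions: [(0, 0), (-1, 0), (-2, 0), (-3, 0), (-3, -1), (-3, -2), (-2, -2)])
Fold: move[1]->D => LDLDDR (positions: [(0, 0), (-1, 0), (-1, -1), (-2, -1), (-2, -2), (-2, -3), (-1, -3)])

Answer: (0,0) (-1,0) (-1,-1) (-2,-1) (-2,-2) (-2,-3) (-1,-3)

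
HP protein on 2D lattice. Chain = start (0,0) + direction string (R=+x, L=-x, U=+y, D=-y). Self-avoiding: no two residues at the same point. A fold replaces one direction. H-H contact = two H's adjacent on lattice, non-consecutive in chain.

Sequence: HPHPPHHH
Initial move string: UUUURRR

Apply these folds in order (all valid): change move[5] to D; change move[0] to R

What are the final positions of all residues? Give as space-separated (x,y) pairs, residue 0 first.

Initial moves: UUUURRR
Fold: move[5]->D => UUUURDR (positions: [(0, 0), (0, 1), (0, 2), (0, 3), (0, 4), (1, 4), (1, 3), (2, 3)])
Fold: move[0]->R => RUUURDR (positions: [(0, 0), (1, 0), (1, 1), (1, 2), (1, 3), (2, 3), (2, 2), (3, 2)])

Answer: (0,0) (1,0) (1,1) (1,2) (1,3) (2,3) (2,2) (3,2)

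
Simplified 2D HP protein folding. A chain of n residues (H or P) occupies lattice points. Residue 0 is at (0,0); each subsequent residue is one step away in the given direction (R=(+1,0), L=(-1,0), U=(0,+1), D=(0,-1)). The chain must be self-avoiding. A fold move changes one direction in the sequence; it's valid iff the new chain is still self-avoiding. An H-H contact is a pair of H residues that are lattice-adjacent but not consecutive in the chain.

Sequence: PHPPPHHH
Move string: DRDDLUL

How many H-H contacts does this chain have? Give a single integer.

Positions: [(0, 0), (0, -1), (1, -1), (1, -2), (1, -3), (0, -3), (0, -2), (-1, -2)]
H-H contact: residue 1 @(0,-1) - residue 6 @(0, -2)

Answer: 1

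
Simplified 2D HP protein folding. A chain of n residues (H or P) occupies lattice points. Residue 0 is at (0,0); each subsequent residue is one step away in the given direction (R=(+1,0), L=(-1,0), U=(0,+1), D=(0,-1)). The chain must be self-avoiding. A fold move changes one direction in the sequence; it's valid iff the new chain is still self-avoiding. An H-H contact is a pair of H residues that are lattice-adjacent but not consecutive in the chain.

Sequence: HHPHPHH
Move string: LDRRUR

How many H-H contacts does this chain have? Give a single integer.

Positions: [(0, 0), (-1, 0), (-1, -1), (0, -1), (1, -1), (1, 0), (2, 0)]
H-H contact: residue 0 @(0,0) - residue 5 @(1, 0)
H-H contact: residue 0 @(0,0) - residue 3 @(0, -1)

Answer: 2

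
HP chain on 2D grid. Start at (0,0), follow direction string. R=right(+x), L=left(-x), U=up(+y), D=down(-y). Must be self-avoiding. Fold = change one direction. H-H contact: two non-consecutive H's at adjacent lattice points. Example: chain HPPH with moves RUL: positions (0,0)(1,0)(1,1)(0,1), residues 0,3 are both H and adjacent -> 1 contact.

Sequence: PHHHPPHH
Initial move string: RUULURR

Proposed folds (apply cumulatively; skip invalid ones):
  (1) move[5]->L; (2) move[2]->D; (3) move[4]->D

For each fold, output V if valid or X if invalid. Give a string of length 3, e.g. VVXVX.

Answer: XXX

Derivation:
Initial: RUULURR -> [(0, 0), (1, 0), (1, 1), (1, 2), (0, 2), (0, 3), (1, 3), (2, 3)]
Fold 1: move[5]->L => RUULULR INVALID (collision), skipped
Fold 2: move[2]->D => RUDLURR INVALID (collision), skipped
Fold 3: move[4]->D => RUULDRR INVALID (collision), skipped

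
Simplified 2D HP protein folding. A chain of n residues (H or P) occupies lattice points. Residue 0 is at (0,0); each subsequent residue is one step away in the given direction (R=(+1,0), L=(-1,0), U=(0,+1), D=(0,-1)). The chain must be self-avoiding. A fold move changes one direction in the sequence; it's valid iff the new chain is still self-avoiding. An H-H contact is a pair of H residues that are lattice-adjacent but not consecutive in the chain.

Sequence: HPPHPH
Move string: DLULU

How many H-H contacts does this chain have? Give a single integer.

Answer: 1

Derivation:
Positions: [(0, 0), (0, -1), (-1, -1), (-1, 0), (-2, 0), (-2, 1)]
H-H contact: residue 0 @(0,0) - residue 3 @(-1, 0)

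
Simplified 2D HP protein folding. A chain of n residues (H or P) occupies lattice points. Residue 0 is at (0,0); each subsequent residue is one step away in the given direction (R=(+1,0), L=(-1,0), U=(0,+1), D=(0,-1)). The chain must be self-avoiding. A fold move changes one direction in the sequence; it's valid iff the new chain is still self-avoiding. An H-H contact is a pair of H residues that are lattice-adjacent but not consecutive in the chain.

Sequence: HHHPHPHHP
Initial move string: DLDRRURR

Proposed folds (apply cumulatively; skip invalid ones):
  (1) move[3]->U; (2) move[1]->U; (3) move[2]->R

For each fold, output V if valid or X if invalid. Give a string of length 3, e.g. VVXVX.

Initial: DLDRRURR -> [(0, 0), (0, -1), (-1, -1), (-1, -2), (0, -2), (1, -2), (1, -1), (2, -1), (3, -1)]
Fold 1: move[3]->U => DLDURURR INVALID (collision), skipped
Fold 2: move[1]->U => DUDRRURR INVALID (collision), skipped
Fold 3: move[2]->R => DLRRRURR INVALID (collision), skipped

Answer: XXX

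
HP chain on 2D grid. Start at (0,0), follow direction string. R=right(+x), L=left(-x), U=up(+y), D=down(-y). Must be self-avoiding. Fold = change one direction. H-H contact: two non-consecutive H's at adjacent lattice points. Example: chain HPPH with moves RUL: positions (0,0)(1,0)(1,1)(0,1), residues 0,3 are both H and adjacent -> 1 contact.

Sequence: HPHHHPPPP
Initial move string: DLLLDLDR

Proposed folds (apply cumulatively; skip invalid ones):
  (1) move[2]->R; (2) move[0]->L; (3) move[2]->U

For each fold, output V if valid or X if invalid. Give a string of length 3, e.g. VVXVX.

Initial: DLLLDLDR -> [(0, 0), (0, -1), (-1, -1), (-2, -1), (-3, -1), (-3, -2), (-4, -2), (-4, -3), (-3, -3)]
Fold 1: move[2]->R => DLRLDLDR INVALID (collision), skipped
Fold 2: move[0]->L => LLLLDLDR VALID
Fold 3: move[2]->U => LLULDLDR VALID

Answer: XVV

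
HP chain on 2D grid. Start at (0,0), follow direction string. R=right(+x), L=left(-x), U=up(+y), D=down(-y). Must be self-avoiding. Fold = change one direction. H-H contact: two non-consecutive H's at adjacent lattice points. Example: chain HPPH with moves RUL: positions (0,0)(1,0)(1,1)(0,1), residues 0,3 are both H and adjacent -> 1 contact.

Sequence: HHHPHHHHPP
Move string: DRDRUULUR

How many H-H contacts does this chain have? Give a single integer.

Answer: 3

Derivation:
Positions: [(0, 0), (0, -1), (1, -1), (1, -2), (2, -2), (2, -1), (2, 0), (1, 0), (1, 1), (2, 1)]
H-H contact: residue 0 @(0,0) - residue 7 @(1, 0)
H-H contact: residue 2 @(1,-1) - residue 5 @(2, -1)
H-H contact: residue 2 @(1,-1) - residue 7 @(1, 0)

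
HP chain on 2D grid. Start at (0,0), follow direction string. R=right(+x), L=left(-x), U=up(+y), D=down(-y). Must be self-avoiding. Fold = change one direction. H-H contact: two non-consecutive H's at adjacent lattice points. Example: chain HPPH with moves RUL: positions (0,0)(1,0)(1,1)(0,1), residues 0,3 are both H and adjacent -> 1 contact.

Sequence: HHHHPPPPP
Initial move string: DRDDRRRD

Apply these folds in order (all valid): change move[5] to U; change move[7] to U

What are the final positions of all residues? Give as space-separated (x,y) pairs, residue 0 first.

Answer: (0,0) (0,-1) (1,-1) (1,-2) (1,-3) (2,-3) (2,-2) (3,-2) (3,-1)

Derivation:
Initial moves: DRDDRRRD
Fold: move[5]->U => DRDDRURD (positions: [(0, 0), (0, -1), (1, -1), (1, -2), (1, -3), (2, -3), (2, -2), (3, -2), (3, -3)])
Fold: move[7]->U => DRDDRURU (positions: [(0, 0), (0, -1), (1, -1), (1, -2), (1, -3), (2, -3), (2, -2), (3, -2), (3, -1)])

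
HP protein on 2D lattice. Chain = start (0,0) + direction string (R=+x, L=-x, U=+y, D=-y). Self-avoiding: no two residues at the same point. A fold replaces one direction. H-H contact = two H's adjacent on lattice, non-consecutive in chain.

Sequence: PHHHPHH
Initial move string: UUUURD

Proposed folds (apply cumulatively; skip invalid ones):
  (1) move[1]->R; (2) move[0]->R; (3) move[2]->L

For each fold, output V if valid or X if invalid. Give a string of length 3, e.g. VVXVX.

Initial: UUUURD -> [(0, 0), (0, 1), (0, 2), (0, 3), (0, 4), (1, 4), (1, 3)]
Fold 1: move[1]->R => URUURD VALID
Fold 2: move[0]->R => RRUURD VALID
Fold 3: move[2]->L => RRLURD INVALID (collision), skipped

Answer: VVX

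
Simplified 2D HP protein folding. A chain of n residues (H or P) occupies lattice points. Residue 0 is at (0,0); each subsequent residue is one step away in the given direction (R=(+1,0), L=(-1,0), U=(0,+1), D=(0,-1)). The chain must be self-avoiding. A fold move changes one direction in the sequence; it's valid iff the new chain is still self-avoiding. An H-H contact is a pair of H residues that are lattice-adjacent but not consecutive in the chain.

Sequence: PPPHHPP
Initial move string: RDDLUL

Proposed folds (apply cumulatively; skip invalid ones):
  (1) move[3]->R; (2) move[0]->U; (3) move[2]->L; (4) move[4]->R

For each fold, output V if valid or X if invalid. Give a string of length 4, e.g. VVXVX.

Initial: RDDLUL -> [(0, 0), (1, 0), (1, -1), (1, -2), (0, -2), (0, -1), (-1, -1)]
Fold 1: move[3]->R => RDDRUL INVALID (collision), skipped
Fold 2: move[0]->U => UDDLUL INVALID (collision), skipped
Fold 3: move[2]->L => RDLLUL VALID
Fold 4: move[4]->R => RDLLRL INVALID (collision), skipped

Answer: XXVX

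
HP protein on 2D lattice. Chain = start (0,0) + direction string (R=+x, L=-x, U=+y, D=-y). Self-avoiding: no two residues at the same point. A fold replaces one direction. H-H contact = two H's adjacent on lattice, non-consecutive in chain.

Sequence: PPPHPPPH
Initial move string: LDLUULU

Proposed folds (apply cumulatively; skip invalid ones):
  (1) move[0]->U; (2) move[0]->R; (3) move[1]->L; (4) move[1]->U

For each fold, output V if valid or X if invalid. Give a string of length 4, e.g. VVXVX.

Initial: LDLUULU -> [(0, 0), (-1, 0), (-1, -1), (-2, -1), (-2, 0), (-2, 1), (-3, 1), (-3, 2)]
Fold 1: move[0]->U => UDLUULU INVALID (collision), skipped
Fold 2: move[0]->R => RDLUULU INVALID (collision), skipped
Fold 3: move[1]->L => LLLUULU VALID
Fold 4: move[1]->U => LULUULU VALID

Answer: XXVV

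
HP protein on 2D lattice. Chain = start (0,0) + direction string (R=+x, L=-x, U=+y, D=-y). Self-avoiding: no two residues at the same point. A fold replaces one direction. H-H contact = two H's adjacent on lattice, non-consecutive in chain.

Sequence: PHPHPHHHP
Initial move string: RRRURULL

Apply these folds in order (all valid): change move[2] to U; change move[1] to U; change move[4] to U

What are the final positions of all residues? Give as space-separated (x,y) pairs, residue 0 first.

Answer: (0,0) (1,0) (1,1) (1,2) (1,3) (1,4) (1,5) (0,5) (-1,5)

Derivation:
Initial moves: RRRURULL
Fold: move[2]->U => RRUURULL (positions: [(0, 0), (1, 0), (2, 0), (2, 1), (2, 2), (3, 2), (3, 3), (2, 3), (1, 3)])
Fold: move[1]->U => RUUURULL (positions: [(0, 0), (1, 0), (1, 1), (1, 2), (1, 3), (2, 3), (2, 4), (1, 4), (0, 4)])
Fold: move[4]->U => RUUUUULL (positions: [(0, 0), (1, 0), (1, 1), (1, 2), (1, 3), (1, 4), (1, 5), (0, 5), (-1, 5)])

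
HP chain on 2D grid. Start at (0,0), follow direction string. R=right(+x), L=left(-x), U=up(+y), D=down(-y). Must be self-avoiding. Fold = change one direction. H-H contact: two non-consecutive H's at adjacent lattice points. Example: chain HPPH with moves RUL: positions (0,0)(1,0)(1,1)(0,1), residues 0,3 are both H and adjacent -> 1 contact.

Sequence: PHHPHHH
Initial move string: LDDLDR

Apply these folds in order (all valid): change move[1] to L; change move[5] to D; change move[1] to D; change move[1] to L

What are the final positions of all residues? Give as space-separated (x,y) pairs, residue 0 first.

Initial moves: LDDLDR
Fold: move[1]->L => LLDLDR (positions: [(0, 0), (-1, 0), (-2, 0), (-2, -1), (-3, -1), (-3, -2), (-2, -2)])
Fold: move[5]->D => LLDLDD (positions: [(0, 0), (-1, 0), (-2, 0), (-2, -1), (-3, -1), (-3, -2), (-3, -3)])
Fold: move[1]->D => LDDLDD (positions: [(0, 0), (-1, 0), (-1, -1), (-1, -2), (-2, -2), (-2, -3), (-2, -4)])
Fold: move[1]->L => LLDLDD (positions: [(0, 0), (-1, 0), (-2, 0), (-2, -1), (-3, -1), (-3, -2), (-3, -3)])

Answer: (0,0) (-1,0) (-2,0) (-2,-1) (-3,-1) (-3,-2) (-3,-3)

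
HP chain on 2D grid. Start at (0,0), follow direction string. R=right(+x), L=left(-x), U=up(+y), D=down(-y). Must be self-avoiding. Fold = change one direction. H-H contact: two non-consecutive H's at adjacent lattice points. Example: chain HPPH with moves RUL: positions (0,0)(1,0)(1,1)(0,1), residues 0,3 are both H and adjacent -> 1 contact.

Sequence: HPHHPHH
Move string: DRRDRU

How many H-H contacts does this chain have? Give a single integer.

Answer: 1

Derivation:
Positions: [(0, 0), (0, -1), (1, -1), (2, -1), (2, -2), (3, -2), (3, -1)]
H-H contact: residue 3 @(2,-1) - residue 6 @(3, -1)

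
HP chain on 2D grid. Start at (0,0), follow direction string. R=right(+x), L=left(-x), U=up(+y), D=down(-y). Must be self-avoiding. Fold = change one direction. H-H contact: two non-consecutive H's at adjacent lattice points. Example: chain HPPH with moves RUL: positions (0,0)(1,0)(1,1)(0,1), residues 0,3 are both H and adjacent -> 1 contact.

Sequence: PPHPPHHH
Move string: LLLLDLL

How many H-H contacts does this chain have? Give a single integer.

Positions: [(0, 0), (-1, 0), (-2, 0), (-3, 0), (-4, 0), (-4, -1), (-5, -1), (-6, -1)]
No H-H contacts found.

Answer: 0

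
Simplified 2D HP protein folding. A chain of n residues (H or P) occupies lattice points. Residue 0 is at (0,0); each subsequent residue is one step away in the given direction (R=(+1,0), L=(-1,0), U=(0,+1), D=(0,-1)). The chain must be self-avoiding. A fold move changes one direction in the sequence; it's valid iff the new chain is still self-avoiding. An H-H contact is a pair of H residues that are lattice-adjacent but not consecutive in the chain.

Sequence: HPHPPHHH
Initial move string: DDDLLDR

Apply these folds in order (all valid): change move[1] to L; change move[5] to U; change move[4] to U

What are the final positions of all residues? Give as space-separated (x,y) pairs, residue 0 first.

Answer: (0,0) (0,-1) (-1,-1) (-1,-2) (-2,-2) (-2,-1) (-2,0) (-1,0)

Derivation:
Initial moves: DDDLLDR
Fold: move[1]->L => DLDLLDR (positions: [(0, 0), (0, -1), (-1, -1), (-1, -2), (-2, -2), (-3, -2), (-3, -3), (-2, -3)])
Fold: move[5]->U => DLDLLUR (positions: [(0, 0), (0, -1), (-1, -1), (-1, -2), (-2, -2), (-3, -2), (-3, -1), (-2, -1)])
Fold: move[4]->U => DLDLUUR (positions: [(0, 0), (0, -1), (-1, -1), (-1, -2), (-2, -2), (-2, -1), (-2, 0), (-1, 0)])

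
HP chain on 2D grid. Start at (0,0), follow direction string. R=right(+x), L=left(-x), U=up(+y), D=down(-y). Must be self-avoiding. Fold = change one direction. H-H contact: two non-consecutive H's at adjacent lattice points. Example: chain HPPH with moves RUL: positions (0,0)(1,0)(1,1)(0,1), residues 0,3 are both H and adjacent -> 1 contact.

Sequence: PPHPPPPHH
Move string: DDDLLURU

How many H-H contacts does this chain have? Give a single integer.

Answer: 1

Derivation:
Positions: [(0, 0), (0, -1), (0, -2), (0, -3), (-1, -3), (-2, -3), (-2, -2), (-1, -2), (-1, -1)]
H-H contact: residue 2 @(0,-2) - residue 7 @(-1, -2)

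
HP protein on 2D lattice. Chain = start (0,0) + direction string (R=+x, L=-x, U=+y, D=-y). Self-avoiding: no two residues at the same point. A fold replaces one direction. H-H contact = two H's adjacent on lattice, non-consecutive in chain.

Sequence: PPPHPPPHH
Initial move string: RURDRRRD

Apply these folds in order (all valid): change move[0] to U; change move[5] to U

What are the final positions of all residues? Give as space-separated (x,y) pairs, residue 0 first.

Answer: (0,0) (0,1) (0,2) (1,2) (1,1) (2,1) (2,2) (3,2) (3,1)

Derivation:
Initial moves: RURDRRRD
Fold: move[0]->U => UURDRRRD (positions: [(0, 0), (0, 1), (0, 2), (1, 2), (1, 1), (2, 1), (3, 1), (4, 1), (4, 0)])
Fold: move[5]->U => UURDRURD (positions: [(0, 0), (0, 1), (0, 2), (1, 2), (1, 1), (2, 1), (2, 2), (3, 2), (3, 1)])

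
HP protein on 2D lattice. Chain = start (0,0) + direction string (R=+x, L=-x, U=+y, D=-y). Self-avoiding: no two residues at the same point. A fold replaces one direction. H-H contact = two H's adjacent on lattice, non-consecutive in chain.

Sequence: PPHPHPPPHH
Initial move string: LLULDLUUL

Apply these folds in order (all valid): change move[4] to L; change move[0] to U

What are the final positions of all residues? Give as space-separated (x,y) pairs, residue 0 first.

Initial moves: LLULDLUUL
Fold: move[4]->L => LLULLLUUL (positions: [(0, 0), (-1, 0), (-2, 0), (-2, 1), (-3, 1), (-4, 1), (-5, 1), (-5, 2), (-5, 3), (-6, 3)])
Fold: move[0]->U => ULULLLUUL (positions: [(0, 0), (0, 1), (-1, 1), (-1, 2), (-2, 2), (-3, 2), (-4, 2), (-4, 3), (-4, 4), (-5, 4)])

Answer: (0,0) (0,1) (-1,1) (-1,2) (-2,2) (-3,2) (-4,2) (-4,3) (-4,4) (-5,4)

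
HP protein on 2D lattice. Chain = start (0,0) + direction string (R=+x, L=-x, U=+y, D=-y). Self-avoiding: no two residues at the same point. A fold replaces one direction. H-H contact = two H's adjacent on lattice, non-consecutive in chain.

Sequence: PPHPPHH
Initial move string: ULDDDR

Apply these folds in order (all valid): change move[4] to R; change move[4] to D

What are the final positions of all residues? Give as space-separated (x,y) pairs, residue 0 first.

Answer: (0,0) (0,1) (-1,1) (-1,0) (-1,-1) (-1,-2) (0,-2)

Derivation:
Initial moves: ULDDDR
Fold: move[4]->R => ULDDRR (positions: [(0, 0), (0, 1), (-1, 1), (-1, 0), (-1, -1), (0, -1), (1, -1)])
Fold: move[4]->D => ULDDDR (positions: [(0, 0), (0, 1), (-1, 1), (-1, 0), (-1, -1), (-1, -2), (0, -2)])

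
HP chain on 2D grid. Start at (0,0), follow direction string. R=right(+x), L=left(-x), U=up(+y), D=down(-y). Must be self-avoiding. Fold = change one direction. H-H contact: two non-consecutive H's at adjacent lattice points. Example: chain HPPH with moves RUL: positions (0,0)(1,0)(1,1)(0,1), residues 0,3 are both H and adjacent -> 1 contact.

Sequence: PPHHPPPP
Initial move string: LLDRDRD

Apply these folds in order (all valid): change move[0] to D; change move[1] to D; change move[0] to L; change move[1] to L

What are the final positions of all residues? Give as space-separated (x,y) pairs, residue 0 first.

Initial moves: LLDRDRD
Fold: move[0]->D => DLDRDRD (positions: [(0, 0), (0, -1), (-1, -1), (-1, -2), (0, -2), (0, -3), (1, -3), (1, -4)])
Fold: move[1]->D => DDDRDRD (positions: [(0, 0), (0, -1), (0, -2), (0, -3), (1, -3), (1, -4), (2, -4), (2, -5)])
Fold: move[0]->L => LDDRDRD (positions: [(0, 0), (-1, 0), (-1, -1), (-1, -2), (0, -2), (0, -3), (1, -3), (1, -4)])
Fold: move[1]->L => LLDRDRD (positions: [(0, 0), (-1, 0), (-2, 0), (-2, -1), (-1, -1), (-1, -2), (0, -2), (0, -3)])

Answer: (0,0) (-1,0) (-2,0) (-2,-1) (-1,-1) (-1,-2) (0,-2) (0,-3)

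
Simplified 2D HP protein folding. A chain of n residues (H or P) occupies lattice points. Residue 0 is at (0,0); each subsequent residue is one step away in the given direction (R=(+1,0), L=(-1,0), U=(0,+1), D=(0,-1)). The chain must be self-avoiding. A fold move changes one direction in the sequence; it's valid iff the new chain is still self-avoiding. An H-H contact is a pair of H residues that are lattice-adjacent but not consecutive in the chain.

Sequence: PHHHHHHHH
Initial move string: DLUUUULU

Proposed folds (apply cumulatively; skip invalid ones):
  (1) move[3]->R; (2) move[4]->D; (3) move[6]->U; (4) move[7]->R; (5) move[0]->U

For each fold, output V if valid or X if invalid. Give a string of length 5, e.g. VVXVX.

Answer: XXVVV

Derivation:
Initial: DLUUUULU -> [(0, 0), (0, -1), (-1, -1), (-1, 0), (-1, 1), (-1, 2), (-1, 3), (-2, 3), (-2, 4)]
Fold 1: move[3]->R => DLURUULU INVALID (collision), skipped
Fold 2: move[4]->D => DLUUDULU INVALID (collision), skipped
Fold 3: move[6]->U => DLUUUUUU VALID
Fold 4: move[7]->R => DLUUUUUR VALID
Fold 5: move[0]->U => ULUUUUUR VALID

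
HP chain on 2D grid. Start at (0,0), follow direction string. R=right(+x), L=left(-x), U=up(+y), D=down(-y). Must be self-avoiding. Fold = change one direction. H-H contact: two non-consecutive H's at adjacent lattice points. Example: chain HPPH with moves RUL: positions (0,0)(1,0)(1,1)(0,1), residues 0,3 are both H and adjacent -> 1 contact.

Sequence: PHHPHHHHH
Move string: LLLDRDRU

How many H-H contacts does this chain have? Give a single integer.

Answer: 3

Derivation:
Positions: [(0, 0), (-1, 0), (-2, 0), (-3, 0), (-3, -1), (-2, -1), (-2, -2), (-1, -2), (-1, -1)]
H-H contact: residue 1 @(-1,0) - residue 8 @(-1, -1)
H-H contact: residue 2 @(-2,0) - residue 5 @(-2, -1)
H-H contact: residue 5 @(-2,-1) - residue 8 @(-1, -1)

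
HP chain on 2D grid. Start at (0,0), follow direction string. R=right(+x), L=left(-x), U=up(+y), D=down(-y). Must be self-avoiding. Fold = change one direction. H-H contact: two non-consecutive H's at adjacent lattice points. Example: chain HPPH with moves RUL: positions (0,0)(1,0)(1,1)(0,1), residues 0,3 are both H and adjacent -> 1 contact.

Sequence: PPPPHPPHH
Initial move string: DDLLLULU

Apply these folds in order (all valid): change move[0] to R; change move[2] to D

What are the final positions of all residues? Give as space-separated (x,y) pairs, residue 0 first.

Answer: (0,0) (1,0) (1,-1) (1,-2) (0,-2) (-1,-2) (-1,-1) (-2,-1) (-2,0)

Derivation:
Initial moves: DDLLLULU
Fold: move[0]->R => RDLLLULU (positions: [(0, 0), (1, 0), (1, -1), (0, -1), (-1, -1), (-2, -1), (-2, 0), (-3, 0), (-3, 1)])
Fold: move[2]->D => RDDLLULU (positions: [(0, 0), (1, 0), (1, -1), (1, -2), (0, -2), (-1, -2), (-1, -1), (-2, -1), (-2, 0)])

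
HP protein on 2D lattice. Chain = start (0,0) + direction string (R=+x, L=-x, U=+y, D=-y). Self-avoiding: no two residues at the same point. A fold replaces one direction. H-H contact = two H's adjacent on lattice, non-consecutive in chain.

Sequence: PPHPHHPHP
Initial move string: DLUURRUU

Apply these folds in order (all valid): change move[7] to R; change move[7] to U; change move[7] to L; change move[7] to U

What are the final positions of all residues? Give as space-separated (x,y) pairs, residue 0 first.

Initial moves: DLUURRUU
Fold: move[7]->R => DLUURRUR (positions: [(0, 0), (0, -1), (-1, -1), (-1, 0), (-1, 1), (0, 1), (1, 1), (1, 2), (2, 2)])
Fold: move[7]->U => DLUURRUU (positions: [(0, 0), (0, -1), (-1, -1), (-1, 0), (-1, 1), (0, 1), (1, 1), (1, 2), (1, 3)])
Fold: move[7]->L => DLUURRUL (positions: [(0, 0), (0, -1), (-1, -1), (-1, 0), (-1, 1), (0, 1), (1, 1), (1, 2), (0, 2)])
Fold: move[7]->U => DLUURRUU (positions: [(0, 0), (0, -1), (-1, -1), (-1, 0), (-1, 1), (0, 1), (1, 1), (1, 2), (1, 3)])

Answer: (0,0) (0,-1) (-1,-1) (-1,0) (-1,1) (0,1) (1,1) (1,2) (1,3)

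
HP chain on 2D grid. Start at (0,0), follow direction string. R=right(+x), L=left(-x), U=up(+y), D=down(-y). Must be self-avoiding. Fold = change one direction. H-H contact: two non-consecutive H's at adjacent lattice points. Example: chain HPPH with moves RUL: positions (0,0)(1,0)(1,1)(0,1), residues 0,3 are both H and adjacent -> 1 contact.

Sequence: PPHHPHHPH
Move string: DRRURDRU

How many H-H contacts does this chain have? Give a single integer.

Positions: [(0, 0), (0, -1), (1, -1), (2, -1), (2, 0), (3, 0), (3, -1), (4, -1), (4, 0)]
H-H contact: residue 3 @(2,-1) - residue 6 @(3, -1)
H-H contact: residue 5 @(3,0) - residue 8 @(4, 0)

Answer: 2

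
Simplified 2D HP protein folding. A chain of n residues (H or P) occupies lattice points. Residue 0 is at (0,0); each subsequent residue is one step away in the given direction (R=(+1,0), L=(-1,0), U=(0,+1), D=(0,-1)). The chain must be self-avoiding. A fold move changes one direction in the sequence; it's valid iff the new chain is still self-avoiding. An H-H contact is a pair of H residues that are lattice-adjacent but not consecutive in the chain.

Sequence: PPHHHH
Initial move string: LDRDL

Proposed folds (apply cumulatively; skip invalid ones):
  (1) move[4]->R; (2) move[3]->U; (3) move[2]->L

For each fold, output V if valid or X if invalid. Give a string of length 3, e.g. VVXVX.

Answer: VXV

Derivation:
Initial: LDRDL -> [(0, 0), (-1, 0), (-1, -1), (0, -1), (0, -2), (-1, -2)]
Fold 1: move[4]->R => LDRDR VALID
Fold 2: move[3]->U => LDRUR INVALID (collision), skipped
Fold 3: move[2]->L => LDLDR VALID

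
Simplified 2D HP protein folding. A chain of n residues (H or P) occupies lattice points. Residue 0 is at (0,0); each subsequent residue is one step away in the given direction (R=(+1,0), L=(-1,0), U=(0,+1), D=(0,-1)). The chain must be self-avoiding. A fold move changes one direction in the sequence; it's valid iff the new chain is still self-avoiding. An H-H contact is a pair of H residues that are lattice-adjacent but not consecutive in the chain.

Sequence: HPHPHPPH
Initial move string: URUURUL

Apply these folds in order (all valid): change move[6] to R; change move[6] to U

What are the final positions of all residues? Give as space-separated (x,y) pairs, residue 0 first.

Answer: (0,0) (0,1) (1,1) (1,2) (1,3) (2,3) (2,4) (2,5)

Derivation:
Initial moves: URUURUL
Fold: move[6]->R => URUURUR (positions: [(0, 0), (0, 1), (1, 1), (1, 2), (1, 3), (2, 3), (2, 4), (3, 4)])
Fold: move[6]->U => URUURUU (positions: [(0, 0), (0, 1), (1, 1), (1, 2), (1, 3), (2, 3), (2, 4), (2, 5)])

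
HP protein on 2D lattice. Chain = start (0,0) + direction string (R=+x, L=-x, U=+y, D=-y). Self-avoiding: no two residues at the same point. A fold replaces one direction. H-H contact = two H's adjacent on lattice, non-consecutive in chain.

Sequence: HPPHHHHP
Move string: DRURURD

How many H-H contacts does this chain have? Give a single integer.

Positions: [(0, 0), (0, -1), (1, -1), (1, 0), (2, 0), (2, 1), (3, 1), (3, 0)]
H-H contact: residue 0 @(0,0) - residue 3 @(1, 0)

Answer: 1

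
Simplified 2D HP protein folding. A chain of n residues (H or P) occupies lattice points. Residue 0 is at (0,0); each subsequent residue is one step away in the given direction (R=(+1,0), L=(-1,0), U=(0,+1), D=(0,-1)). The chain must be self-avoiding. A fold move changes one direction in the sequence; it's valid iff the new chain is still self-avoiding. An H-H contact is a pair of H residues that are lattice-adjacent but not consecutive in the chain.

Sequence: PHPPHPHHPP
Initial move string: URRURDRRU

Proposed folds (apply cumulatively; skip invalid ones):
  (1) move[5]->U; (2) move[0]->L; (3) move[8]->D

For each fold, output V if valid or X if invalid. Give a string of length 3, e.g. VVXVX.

Initial: URRURDRRU -> [(0, 0), (0, 1), (1, 1), (2, 1), (2, 2), (3, 2), (3, 1), (4, 1), (5, 1), (5, 2)]
Fold 1: move[5]->U => URRURURRU VALID
Fold 2: move[0]->L => LRRURURRU INVALID (collision), skipped
Fold 3: move[8]->D => URRURURRD VALID

Answer: VXV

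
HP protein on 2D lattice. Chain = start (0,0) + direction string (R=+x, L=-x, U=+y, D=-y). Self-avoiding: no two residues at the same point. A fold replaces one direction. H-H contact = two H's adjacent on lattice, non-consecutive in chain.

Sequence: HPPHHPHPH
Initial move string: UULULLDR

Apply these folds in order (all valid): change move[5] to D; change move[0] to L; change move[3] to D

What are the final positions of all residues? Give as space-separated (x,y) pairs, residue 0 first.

Answer: (0,0) (-1,0) (-1,1) (-2,1) (-2,0) (-3,0) (-3,-1) (-3,-2) (-2,-2)

Derivation:
Initial moves: UULULLDR
Fold: move[5]->D => UULULDDR (positions: [(0, 0), (0, 1), (0, 2), (-1, 2), (-1, 3), (-2, 3), (-2, 2), (-2, 1), (-1, 1)])
Fold: move[0]->L => LULULDDR (positions: [(0, 0), (-1, 0), (-1, 1), (-2, 1), (-2, 2), (-3, 2), (-3, 1), (-3, 0), (-2, 0)])
Fold: move[3]->D => LULDLDDR (positions: [(0, 0), (-1, 0), (-1, 1), (-2, 1), (-2, 0), (-3, 0), (-3, -1), (-3, -2), (-2, -2)])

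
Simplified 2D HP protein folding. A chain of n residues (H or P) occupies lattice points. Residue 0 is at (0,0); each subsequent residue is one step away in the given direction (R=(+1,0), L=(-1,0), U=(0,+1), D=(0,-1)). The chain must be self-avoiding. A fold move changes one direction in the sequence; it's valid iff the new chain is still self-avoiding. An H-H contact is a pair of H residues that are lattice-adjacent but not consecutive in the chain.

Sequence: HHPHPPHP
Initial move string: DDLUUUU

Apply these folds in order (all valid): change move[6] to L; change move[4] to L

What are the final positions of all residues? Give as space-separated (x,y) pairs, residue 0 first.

Initial moves: DDLUUUU
Fold: move[6]->L => DDLUUUL (positions: [(0, 0), (0, -1), (0, -2), (-1, -2), (-1, -1), (-1, 0), (-1, 1), (-2, 1)])
Fold: move[4]->L => DDLULUL (positions: [(0, 0), (0, -1), (0, -2), (-1, -2), (-1, -1), (-2, -1), (-2, 0), (-3, 0)])

Answer: (0,0) (0,-1) (0,-2) (-1,-2) (-1,-1) (-2,-1) (-2,0) (-3,0)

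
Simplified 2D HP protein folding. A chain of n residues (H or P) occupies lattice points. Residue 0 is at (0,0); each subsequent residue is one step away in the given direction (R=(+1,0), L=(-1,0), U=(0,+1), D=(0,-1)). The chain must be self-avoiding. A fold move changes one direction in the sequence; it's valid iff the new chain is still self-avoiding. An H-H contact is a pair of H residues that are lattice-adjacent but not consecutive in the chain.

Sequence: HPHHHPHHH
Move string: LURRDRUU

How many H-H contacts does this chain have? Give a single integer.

Positions: [(0, 0), (-1, 0), (-1, 1), (0, 1), (1, 1), (1, 0), (2, 0), (2, 1), (2, 2)]
H-H contact: residue 0 @(0,0) - residue 3 @(0, 1)
H-H contact: residue 4 @(1,1) - residue 7 @(2, 1)

Answer: 2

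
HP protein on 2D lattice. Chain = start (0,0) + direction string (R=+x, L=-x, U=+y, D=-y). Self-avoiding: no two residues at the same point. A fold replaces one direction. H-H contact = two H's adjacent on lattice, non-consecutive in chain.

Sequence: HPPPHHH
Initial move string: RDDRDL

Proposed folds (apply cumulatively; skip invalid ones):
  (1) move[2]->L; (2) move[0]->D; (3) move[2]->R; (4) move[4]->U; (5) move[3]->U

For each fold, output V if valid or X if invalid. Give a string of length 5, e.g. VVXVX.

Answer: XVVVX

Derivation:
Initial: RDDRDL -> [(0, 0), (1, 0), (1, -1), (1, -2), (2, -2), (2, -3), (1, -3)]
Fold 1: move[2]->L => RDLRDL INVALID (collision), skipped
Fold 2: move[0]->D => DDDRDL VALID
Fold 3: move[2]->R => DDRRDL VALID
Fold 4: move[4]->U => DDRRUL VALID
Fold 5: move[3]->U => DDRUUL INVALID (collision), skipped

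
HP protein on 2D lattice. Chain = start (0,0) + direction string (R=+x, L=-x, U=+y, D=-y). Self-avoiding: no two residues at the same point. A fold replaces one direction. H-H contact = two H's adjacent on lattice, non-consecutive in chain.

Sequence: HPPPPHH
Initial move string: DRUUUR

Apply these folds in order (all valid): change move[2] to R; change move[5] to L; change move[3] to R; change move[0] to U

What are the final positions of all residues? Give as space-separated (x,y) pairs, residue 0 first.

Answer: (0,0) (0,1) (1,1) (2,1) (3,1) (3,2) (2,2)

Derivation:
Initial moves: DRUUUR
Fold: move[2]->R => DRRUUR (positions: [(0, 0), (0, -1), (1, -1), (2, -1), (2, 0), (2, 1), (3, 1)])
Fold: move[5]->L => DRRUUL (positions: [(0, 0), (0, -1), (1, -1), (2, -1), (2, 0), (2, 1), (1, 1)])
Fold: move[3]->R => DRRRUL (positions: [(0, 0), (0, -1), (1, -1), (2, -1), (3, -1), (3, 0), (2, 0)])
Fold: move[0]->U => URRRUL (positions: [(0, 0), (0, 1), (1, 1), (2, 1), (3, 1), (3, 2), (2, 2)])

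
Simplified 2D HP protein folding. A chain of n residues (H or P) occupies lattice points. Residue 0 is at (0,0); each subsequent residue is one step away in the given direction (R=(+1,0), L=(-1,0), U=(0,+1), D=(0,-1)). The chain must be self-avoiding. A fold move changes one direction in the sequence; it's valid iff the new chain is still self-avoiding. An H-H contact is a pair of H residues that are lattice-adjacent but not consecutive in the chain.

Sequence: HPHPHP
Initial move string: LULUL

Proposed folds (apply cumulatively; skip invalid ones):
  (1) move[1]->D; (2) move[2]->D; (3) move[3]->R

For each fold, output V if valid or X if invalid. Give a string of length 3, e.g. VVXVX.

Answer: VXX

Derivation:
Initial: LULUL -> [(0, 0), (-1, 0), (-1, 1), (-2, 1), (-2, 2), (-3, 2)]
Fold 1: move[1]->D => LDLUL VALID
Fold 2: move[2]->D => LDDUL INVALID (collision), skipped
Fold 3: move[3]->R => LDLRL INVALID (collision), skipped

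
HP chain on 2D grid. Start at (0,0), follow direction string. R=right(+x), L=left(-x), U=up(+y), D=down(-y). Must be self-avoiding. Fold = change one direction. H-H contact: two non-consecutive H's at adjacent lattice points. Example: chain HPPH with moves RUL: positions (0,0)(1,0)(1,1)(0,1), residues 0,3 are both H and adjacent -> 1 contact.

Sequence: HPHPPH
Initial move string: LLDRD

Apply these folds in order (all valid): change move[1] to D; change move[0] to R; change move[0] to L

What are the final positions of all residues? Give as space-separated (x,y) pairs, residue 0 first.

Initial moves: LLDRD
Fold: move[1]->D => LDDRD (positions: [(0, 0), (-1, 0), (-1, -1), (-1, -2), (0, -2), (0, -3)])
Fold: move[0]->R => RDDRD (positions: [(0, 0), (1, 0), (1, -1), (1, -2), (2, -2), (2, -3)])
Fold: move[0]->L => LDDRD (positions: [(0, 0), (-1, 0), (-1, -1), (-1, -2), (0, -2), (0, -3)])

Answer: (0,0) (-1,0) (-1,-1) (-1,-2) (0,-2) (0,-3)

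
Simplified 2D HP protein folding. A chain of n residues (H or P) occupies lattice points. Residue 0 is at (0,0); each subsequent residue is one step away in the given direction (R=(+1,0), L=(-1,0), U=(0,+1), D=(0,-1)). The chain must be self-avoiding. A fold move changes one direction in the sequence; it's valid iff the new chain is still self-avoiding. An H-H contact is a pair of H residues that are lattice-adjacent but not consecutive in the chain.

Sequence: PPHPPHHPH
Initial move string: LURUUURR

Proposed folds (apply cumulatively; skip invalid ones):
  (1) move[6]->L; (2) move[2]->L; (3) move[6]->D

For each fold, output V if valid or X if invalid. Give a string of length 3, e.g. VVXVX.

Initial: LURUUURR -> [(0, 0), (-1, 0), (-1, 1), (0, 1), (0, 2), (0, 3), (0, 4), (1, 4), (2, 4)]
Fold 1: move[6]->L => LURUUULR INVALID (collision), skipped
Fold 2: move[2]->L => LULUUURR VALID
Fold 3: move[6]->D => LULUUUDR INVALID (collision), skipped

Answer: XVX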